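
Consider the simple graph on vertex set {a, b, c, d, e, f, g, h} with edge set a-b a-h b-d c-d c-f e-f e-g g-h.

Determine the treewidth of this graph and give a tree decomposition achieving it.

The largest bag has 3 vertices, giving width 2; this decomposition certifies tw(G) ≤ 2. Since e–g–h–a–b–d–c–f–e is a cycle in G, G is not acyclic. Forests are exactly the graphs of treewidth ≤ 1, so tw(G) ≥ 2. Therefore the treewidth is 2.

Treewidth 2.
One such decomposition:
Bags: B1 = {e, g, h}  B2 = {a, e, h}  B3 = {a, b, e}  B4 = {b, d, e}  B5 = {c, d, e}  B6 = {c, e, f}
Tree: B1–B2, B2–B3, B3–B4, B4–B5, B5–B6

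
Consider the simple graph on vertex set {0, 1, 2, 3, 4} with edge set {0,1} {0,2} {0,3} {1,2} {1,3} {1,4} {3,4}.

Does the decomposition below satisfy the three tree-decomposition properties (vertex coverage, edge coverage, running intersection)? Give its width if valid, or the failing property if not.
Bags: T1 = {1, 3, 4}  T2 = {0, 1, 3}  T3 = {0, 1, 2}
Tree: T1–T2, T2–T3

Yes; width 2.

Every vertex of G appears in some bag (union = {0, 1, 2, 3, 4}); every edge is covered by a bag; and for each vertex v the set of bags containing v is connected in the bag tree. The decomposition is therefore valid. The largest bag has 3 vertices, so the width is 2.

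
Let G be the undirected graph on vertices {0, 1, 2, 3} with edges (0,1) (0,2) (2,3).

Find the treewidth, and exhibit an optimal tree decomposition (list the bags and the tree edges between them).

Treewidth 1.
Bags: B1 = {0, 1}  B2 = {0, 2}  B3 = {2, 3}
Tree: B1–B2, B2–B3

The largest bag has 2 vertices, giving width 1; this decomposition certifies tw(G) ≤ 1. G has an edge, so its treewidth is at least 1. Therefore the treewidth is 1.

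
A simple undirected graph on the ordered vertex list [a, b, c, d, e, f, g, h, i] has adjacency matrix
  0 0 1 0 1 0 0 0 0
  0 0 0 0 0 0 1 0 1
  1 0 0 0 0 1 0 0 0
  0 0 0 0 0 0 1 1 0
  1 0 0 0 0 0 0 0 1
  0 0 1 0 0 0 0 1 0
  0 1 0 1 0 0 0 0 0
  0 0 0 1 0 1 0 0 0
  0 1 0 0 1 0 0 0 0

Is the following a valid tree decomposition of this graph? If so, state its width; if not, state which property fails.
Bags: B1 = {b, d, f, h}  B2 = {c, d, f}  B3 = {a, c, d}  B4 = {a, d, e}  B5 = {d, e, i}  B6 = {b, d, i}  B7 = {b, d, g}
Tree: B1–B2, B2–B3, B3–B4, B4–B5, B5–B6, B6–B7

No — bags containing vertex b are not connected in the tree.

A tree decomposition must satisfy three properties: every vertex lies in some bag; for every edge, both endpoints lie together in some bag; and for every vertex, the bags containing it form a connected subtree. Here bags containing vertex b are not connected in the tree, so the decomposition is invalid.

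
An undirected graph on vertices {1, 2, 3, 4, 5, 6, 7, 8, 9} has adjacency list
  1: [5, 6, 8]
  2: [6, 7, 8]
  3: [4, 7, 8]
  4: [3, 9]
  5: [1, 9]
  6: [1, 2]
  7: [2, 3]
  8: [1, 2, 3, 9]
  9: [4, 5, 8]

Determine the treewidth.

3

A width-3 tree decomposition is:
Bags: B1 = {3, 4, 5, 9}  B2 = {3, 5, 8, 9}  B3 = {1, 3, 5, 8}  B4 = {1, 3, 7, 8}  B5 = {1, 2, 7, 8}  B6 = {1, 2, 6, 7}
Tree: B1–B2, B2–B3, B3–B4, B4–B5, B5–B6
Every bag has size at most 4, so the width is 4 − 1 = 3 and tw(G) ≤ 3. For the lower bound: the 4 vertex sets {4,5,9}, {3}, {8}, {1,2,6,7} are disjoint, each induces a connected subgraph, and every pair is joined by at least one edge of G. Contracting each set to a single vertex therefore yields K_{4} as a minor, and since treewidth is minor-monotone, tw(G) ≥ tw(K_{4}) = 3. Therefore the treewidth is 3.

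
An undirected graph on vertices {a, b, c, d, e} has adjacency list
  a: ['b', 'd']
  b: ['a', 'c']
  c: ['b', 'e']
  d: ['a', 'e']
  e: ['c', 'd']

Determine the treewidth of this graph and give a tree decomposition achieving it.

Treewidth 2.
Bags: B1 = {c, d, e}  B2 = {b, c, d}  B3 = {a, b, d}
Tree: B1–B2, B2–B3

Each bag holds 3 vertices, so the decomposition has width 2, which upper-bounds the treewidth. Since d–e–c–b–a–d is a cycle in G, G is not acyclic. Forests are exactly the graphs of treewidth ≤ 1, so tw(G) ≥ 2. Therefore the treewidth is 2.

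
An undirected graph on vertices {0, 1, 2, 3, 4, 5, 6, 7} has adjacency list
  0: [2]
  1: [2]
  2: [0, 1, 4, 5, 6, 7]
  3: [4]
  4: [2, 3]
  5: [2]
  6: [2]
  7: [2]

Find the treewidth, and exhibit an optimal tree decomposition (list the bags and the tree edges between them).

Each bag holds 2 vertices, so the decomposition has width 1, which upper-bounds the treewidth. Any graph with an edge has treewidth ≥ 1, and G has the edge 0–2. The upper and lower bounds meet at 1, so that is the treewidth.

Treewidth 1.
One such decomposition:
Bags: B1 = {0, 2}  B2 = {2, 5}  B3 = {2, 7}  B4 = {2, 4}  B5 = {2, 6}  B6 = {1, 2}  B7 = {3, 4}
Tree: B1–B2, B2–B3, B1–B4, B2–B5, B4–B6, B4–B7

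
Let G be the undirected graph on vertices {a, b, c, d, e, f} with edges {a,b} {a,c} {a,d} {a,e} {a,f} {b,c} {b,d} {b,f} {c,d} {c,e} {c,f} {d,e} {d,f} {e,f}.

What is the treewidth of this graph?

A width-4 tree decomposition is:
Bags: B1 = {a, c, d, e, f}  B2 = {a, b, c, d, f}
Tree: B1–B2
Each bag holds 5 vertices, so the decomposition has width 4, which upper-bounds the treewidth. On the other hand G contains the 5-clique {a, c, d, e, f}. A clique must lie in a single bag of any decomposition, so no decomposition can have width below 4. Therefore the treewidth is 4.

4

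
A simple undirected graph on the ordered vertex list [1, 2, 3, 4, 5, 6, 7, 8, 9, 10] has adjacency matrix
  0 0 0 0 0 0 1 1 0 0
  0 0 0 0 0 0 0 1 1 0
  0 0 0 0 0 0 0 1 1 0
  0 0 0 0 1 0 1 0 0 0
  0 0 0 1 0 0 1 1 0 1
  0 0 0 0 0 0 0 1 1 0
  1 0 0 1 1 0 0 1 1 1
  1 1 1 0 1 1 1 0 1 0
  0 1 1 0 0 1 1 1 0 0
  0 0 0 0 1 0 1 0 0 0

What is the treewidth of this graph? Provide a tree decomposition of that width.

Treewidth 2.
One optimal decomposition is:
Bags: B1 = {7, 8, 9}  B2 = {5, 7, 8}  B3 = {2, 8, 9}  B4 = {6, 8, 9}  B5 = {4, 5, 7}  B6 = {1, 7, 8}  B7 = {5, 7, 10}  B8 = {3, 8, 9}
Tree: B1–B2, B1–B3, B1–B4, B2–B5, B1–B6, B2–B7, B4–B8

The largest bag has 3 vertices, giving width 2; this decomposition certifies tw(G) ≤ 2. Conversely, {1, 7, 8} is a clique of size 3, and the vertices of any clique must share a bag in every tree decomposition; so some bag has ≥ 3 vertices and tw(G) ≥ 2. Hence tw(G) = 2 exactly.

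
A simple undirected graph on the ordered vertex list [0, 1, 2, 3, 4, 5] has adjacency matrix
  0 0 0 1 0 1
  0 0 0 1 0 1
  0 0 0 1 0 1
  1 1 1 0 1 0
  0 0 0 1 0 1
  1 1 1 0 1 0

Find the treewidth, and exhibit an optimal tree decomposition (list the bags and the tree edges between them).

Each bag holds 3 vertices, so the decomposition has width 2, which upper-bounds the treewidth. The edges 3–4–5–1–3 form a cycle, so G is not a tree and its treewidth is at least 2. The upper and lower bounds meet at 2, so that is the treewidth.

Treewidth 2.
One optimal decomposition is:
Bags: B1 = {3, 4, 5}  B2 = {1, 3, 5}  B3 = {0, 3, 5}  B4 = {2, 3, 5}
Tree: B1–B2, B2–B3, B3–B4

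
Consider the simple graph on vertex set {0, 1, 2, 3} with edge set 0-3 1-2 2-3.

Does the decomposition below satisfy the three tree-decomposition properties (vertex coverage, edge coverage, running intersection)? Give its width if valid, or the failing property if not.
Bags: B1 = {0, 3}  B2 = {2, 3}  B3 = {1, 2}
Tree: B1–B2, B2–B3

Yes; width 1.

Checking the three conditions: (i) the bags cover all of {0, 1, 2, 3}; (ii) for each edge, some bag contains both endpoints; (iii) the bags containing any fixed vertex form a subtree. All hold, so the decomposition is valid with width 2 − 1 = 1.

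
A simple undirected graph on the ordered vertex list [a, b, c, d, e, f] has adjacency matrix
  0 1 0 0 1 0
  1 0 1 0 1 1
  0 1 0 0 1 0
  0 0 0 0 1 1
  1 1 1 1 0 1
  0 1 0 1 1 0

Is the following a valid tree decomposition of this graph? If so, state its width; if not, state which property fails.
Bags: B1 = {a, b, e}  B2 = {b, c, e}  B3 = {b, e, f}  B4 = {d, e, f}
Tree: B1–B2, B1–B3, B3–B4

Yes; width 2.

Checking the three conditions: (i) the bags cover all of {a, b, c, d, e, f}; (ii) for each edge, some bag contains both endpoints; (iii) the bags containing any fixed vertex form a subtree. All hold, so the decomposition is valid with width 3 − 1 = 2.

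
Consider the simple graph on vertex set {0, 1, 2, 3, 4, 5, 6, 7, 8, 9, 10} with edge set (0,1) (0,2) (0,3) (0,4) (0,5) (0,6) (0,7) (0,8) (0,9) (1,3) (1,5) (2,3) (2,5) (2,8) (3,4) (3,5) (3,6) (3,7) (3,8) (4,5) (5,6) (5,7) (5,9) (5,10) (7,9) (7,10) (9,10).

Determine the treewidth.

3

A width-3 tree decomposition is:
Bags: B1 = {0, 3, 5, 6}  B2 = {0, 2, 3, 5}  B3 = {0, 1, 3, 5}  B4 = {0, 3, 4, 5}  B5 = {0, 3, 5, 7}  B6 = {0, 5, 7, 9}  B7 = {5, 7, 9, 10}  B8 = {0, 2, 3, 8}
Tree: B1–B2, B1–B3, B2–B4, B4–B5, B5–B6, B6–B7, B2–B8
Every bag has size at most 4, so the width is 4 − 1 = 3 and tw(G) ≤ 3. Conversely, {0, 5, 7, 9} is a clique of size 4, and the vertices of any clique must share a bag in every tree decomposition; so some bag has ≥ 4 vertices and tw(G) ≥ 3. Hence tw(G) = 3 exactly.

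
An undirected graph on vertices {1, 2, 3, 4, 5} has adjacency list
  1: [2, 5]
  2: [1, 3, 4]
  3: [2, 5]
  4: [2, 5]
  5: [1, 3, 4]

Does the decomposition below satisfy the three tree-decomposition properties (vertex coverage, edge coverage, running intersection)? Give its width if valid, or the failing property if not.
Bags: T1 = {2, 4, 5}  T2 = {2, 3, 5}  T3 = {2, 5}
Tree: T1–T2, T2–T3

A tree decomposition must satisfy three properties: every vertex lies in some bag; for every edge, both endpoints lie together in some bag; and for every vertex, the bags containing it form a connected subtree. Here vertex 1 appears in no bag, so the decomposition is invalid.

No — vertex 1 appears in no bag.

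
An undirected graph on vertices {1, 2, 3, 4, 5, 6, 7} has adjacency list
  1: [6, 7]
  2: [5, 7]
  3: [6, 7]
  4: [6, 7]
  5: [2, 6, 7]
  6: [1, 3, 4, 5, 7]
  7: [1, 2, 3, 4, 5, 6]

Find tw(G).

2

A width-2 tree decomposition is:
Bags: B1 = {5, 6, 7}  B2 = {1, 6, 7}  B3 = {4, 6, 7}  B4 = {2, 5, 7}  B5 = {3, 6, 7}
Tree: B1–B2, B2–B3, B1–B4, B3–B5
Each bag holds 3 vertices, so the decomposition has width 2, which upper-bounds the treewidth. On the other hand G contains the 3-clique {2, 5, 7}. A clique must lie in a single bag of any decomposition, so no decomposition can have width below 2. Combining the bounds, tw(G) = 2.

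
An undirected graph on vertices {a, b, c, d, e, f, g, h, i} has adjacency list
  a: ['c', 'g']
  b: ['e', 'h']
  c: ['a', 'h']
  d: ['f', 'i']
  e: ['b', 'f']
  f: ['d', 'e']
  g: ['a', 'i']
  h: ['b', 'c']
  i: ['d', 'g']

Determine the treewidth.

A width-2 tree decomposition is:
Bags: B1 = {a, c, g}  B2 = {c, g, i}  B3 = {c, d, i}  B4 = {c, d, f}  B5 = {c, e, f}  B6 = {b, c, e}  B7 = {b, c, h}
Tree: B1–B2, B2–B3, B3–B4, B4–B5, B5–B6, B6–B7
Every bag has size at most 3, so the width is 3 − 1 = 2 and tw(G) ≤ 2. The edges c–a–g–i–d–f–e–b–h–c form a cycle, so G is not a tree and its treewidth is at least 2. The upper and lower bounds meet at 2, so that is the treewidth.

2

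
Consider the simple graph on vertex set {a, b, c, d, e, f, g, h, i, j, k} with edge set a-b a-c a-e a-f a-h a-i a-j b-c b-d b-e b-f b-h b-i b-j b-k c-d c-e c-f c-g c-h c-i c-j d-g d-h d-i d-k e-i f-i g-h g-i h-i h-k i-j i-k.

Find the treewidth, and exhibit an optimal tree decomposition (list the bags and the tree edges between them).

Treewidth 4.
One optimal decomposition is:
Bags: B1 = {b, c, d, h, i}  B2 = {a, b, c, h, i}  B3 = {c, d, g, h, i}  B4 = {a, b, c, i, j}  B5 = {a, b, c, f, i}  B6 = {b, d, h, i, k}  B7 = {a, b, c, e, i}
Tree: B1–B2, B1–B3, B2–B4, B2–B5, B1–B6, B2–B7

The largest bag has 5 vertices, giving width 4; this decomposition certifies tw(G) ≤ 4. Conversely, {c, d, g, h, i} is a clique of size 5, and the vertices of any clique must share a bag in every tree decomposition; so some bag has ≥ 5 vertices and tw(G) ≥ 4. Therefore the treewidth is 4.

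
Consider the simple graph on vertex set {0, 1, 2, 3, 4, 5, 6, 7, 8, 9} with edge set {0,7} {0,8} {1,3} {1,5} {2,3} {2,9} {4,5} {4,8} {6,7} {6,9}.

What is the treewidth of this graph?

A width-2 tree decomposition is:
Bags: B1 = {1, 3, 5}  B2 = {2, 3, 5}  B3 = {2, 5, 9}  B4 = {5, 6, 9}  B5 = {5, 6, 7}  B6 = {0, 5, 7}  B7 = {0, 5, 8}  B8 = {4, 5, 8}
Tree: B1–B2, B2–B3, B3–B4, B4–B5, B5–B6, B6–B7, B7–B8
Each bag holds 3 vertices, so the decomposition has width 2, which upper-bounds the treewidth. For the lower bound, G contains the cycle 5–1–3–2–9–6–7–0–8–4–5, so G is not a forest; only forests have treewidth ≤ 1, hence tw(G) ≥ 2. Combining the bounds, tw(G) = 2.

2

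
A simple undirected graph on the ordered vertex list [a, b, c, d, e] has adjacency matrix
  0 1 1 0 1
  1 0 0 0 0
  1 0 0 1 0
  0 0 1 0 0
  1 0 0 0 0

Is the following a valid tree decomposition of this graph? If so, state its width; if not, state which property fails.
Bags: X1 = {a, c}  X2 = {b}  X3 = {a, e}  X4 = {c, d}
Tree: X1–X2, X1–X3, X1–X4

No — edge (a,b) lies in no bag.

A tree decomposition must satisfy three properties: every vertex lies in some bag; for every edge, both endpoints lie together in some bag; and for every vertex, the bags containing it form a connected subtree. Here edge (a,b) lies in no bag, so the decomposition is invalid.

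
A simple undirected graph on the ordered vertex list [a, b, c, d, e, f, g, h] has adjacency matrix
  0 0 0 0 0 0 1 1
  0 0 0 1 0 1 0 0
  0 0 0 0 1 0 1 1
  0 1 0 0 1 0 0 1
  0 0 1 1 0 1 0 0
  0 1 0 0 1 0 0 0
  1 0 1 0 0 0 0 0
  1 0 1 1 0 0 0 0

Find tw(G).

2

A width-2 tree decomposition is:
Bags: B1 = {b, d, f}  B2 = {d, e, f}  B3 = {d, e, h}  B4 = {c, e, h}  B5 = {a, c, h}  B6 = {a, c, g}
Tree: B1–B2, B2–B3, B3–B4, B4–B5, B5–B6
The largest bag has 3 vertices, giving width 2; this decomposition certifies tw(G) ≤ 2. The edges b–f–e–d–b form a cycle, so G is not a tree and its treewidth is at least 2. The upper and lower bounds meet at 2, so that is the treewidth.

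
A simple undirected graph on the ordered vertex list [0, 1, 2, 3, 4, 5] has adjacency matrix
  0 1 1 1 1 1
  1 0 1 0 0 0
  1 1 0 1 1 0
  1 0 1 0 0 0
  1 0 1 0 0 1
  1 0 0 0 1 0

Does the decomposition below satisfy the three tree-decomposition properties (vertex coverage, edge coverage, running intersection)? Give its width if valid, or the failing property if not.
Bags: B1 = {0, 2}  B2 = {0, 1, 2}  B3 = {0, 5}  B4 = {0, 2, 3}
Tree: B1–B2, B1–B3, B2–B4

A tree decomposition must satisfy three properties: every vertex lies in some bag; for every edge, both endpoints lie together in some bag; and for every vertex, the bags containing it form a connected subtree. Here vertex 4 appears in no bag, so the decomposition is invalid.

No — vertex 4 appears in no bag.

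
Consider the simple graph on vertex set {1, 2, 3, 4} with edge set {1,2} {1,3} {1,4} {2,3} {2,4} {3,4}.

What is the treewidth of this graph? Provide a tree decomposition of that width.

Treewidth 3.
One such decomposition:
Bags: B1 = {1, 2, 3, 4}
Tree: (single bag)

With just one bag of size 4, the width is 4 − 1 = 3, so tw(G) ≤ 3. Conversely, {1, 2, 3, 4} is a clique of size 4, and the vertices of any clique must share a bag in every tree decomposition; so some bag has ≥ 4 vertices and tw(G) ≥ 3. Hence tw(G) = 3 exactly.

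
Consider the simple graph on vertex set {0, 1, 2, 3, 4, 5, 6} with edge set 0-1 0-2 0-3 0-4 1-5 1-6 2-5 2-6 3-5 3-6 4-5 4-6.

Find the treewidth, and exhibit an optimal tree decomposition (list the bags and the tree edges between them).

Treewidth 3.
One such decomposition:
Bags: B1 = {0, 1, 5, 6}  B2 = {0, 2, 5, 6}  B3 = {0, 3, 5, 6}  B4 = {0, 4, 5, 6}
Tree: B1–B2, B2–B3, B3–B4

Each bag holds 4 vertices, so the decomposition has width 3, which upper-bounds the treewidth. For the lower bound: the 4 vertex sets {0,1}, {2,6}, {5}, {3} are disjoint, each induces a connected subgraph, and every pair is joined by at least one edge of G. Contracting each set to a single vertex therefore yields K_{4} as a minor, and since treewidth is minor-monotone, tw(G) ≥ tw(K_{4}) = 3. The upper and lower bounds meet at 3, so that is the treewidth.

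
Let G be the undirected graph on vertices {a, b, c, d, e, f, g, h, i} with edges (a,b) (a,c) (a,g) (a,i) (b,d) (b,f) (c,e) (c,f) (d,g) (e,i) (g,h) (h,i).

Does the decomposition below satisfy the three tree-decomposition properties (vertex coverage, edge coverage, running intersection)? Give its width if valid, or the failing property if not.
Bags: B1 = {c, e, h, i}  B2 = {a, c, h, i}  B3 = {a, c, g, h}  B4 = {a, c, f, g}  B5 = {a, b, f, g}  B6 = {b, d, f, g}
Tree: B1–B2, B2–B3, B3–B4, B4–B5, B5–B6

Vertex coverage: the bags together contain {a, b, c, d, e, f, g, h, i}, the full vertex set. Edge coverage: each edge of G has both endpoints in at least one bag. Running intersection: for every vertex, the bags containing it form a connected subtree. All three properties hold, so this is a valid tree decomposition of width max|bag| − 1 = 3, and hence tw(G) ≤ 3.

Yes; width 3.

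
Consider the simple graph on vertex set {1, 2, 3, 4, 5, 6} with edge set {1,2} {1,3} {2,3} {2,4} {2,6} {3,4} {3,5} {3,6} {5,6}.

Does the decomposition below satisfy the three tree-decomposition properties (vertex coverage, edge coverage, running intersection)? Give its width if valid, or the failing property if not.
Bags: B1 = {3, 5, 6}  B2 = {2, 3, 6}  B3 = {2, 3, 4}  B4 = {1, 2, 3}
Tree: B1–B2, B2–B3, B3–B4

Vertex coverage: the bags together contain {1, 2, 3, 4, 5, 6}, the full vertex set. Edge coverage: each edge of G has both endpoints in at least one bag. Running intersection: for every vertex, the bags containing it form a connected subtree. All three properties hold, so this is a valid tree decomposition of width max|bag| − 1 = 2, and hence tw(G) ≤ 2.

Yes; width 2.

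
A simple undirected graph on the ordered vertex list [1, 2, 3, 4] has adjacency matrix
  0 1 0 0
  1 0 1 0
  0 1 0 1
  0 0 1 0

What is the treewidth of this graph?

A width-1 tree decomposition is:
Bags: B1 = {1, 2}  B2 = {2, 3}  B3 = {3, 4}
Tree: B1–B2, B2–B3
The largest bag has 2 vertices, giving width 1; this decomposition certifies tw(G) ≤ 1. G has an edge, so its treewidth is at least 1. Therefore the treewidth is 1.

1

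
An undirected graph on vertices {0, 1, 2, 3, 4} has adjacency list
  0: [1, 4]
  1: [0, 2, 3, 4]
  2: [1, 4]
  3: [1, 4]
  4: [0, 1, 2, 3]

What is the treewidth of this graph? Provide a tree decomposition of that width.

Every bag has size at most 3, so the width is 3 − 1 = 2 and tw(G) ≤ 2. For the lower bound, the 3 vertices {0, 1, 4} are pairwise adjacent, and any tree decomposition puts a clique entirely inside one bag — forcing width ≥ 2. Hence tw(G) = 2 exactly.

Treewidth 2.
Bags: B1 = {0, 1, 4}  B2 = {1, 2, 4}  B3 = {1, 3, 4}
Tree: B1–B2, B1–B3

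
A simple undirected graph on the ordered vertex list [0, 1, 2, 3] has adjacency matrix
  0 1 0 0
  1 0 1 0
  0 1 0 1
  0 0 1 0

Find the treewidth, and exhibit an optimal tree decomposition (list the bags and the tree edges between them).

Treewidth 1.
One optimal decomposition is:
Bags: B1 = {1, 2}  B2 = {2, 3}  B3 = {0, 1}
Tree: B1–B2, B1–B3

Every bag has size at most 2, so the width is 2 − 1 = 1 and tw(G) ≤ 1. Any graph with an edge has treewidth ≥ 1, and G has the edge 2–1. Therefore the treewidth is 1.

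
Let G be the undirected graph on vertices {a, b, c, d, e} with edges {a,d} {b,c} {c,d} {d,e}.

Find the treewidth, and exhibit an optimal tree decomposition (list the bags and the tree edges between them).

Treewidth 1.
One optimal decomposition is:
Bags: B1 = {b, c}  B2 = {c, d}  B3 = {a, d}  B4 = {d, e}
Tree: B1–B2, B2–B3, B3–B4

Every bag has size at most 2, so the width is 2 − 1 = 1 and tw(G) ≤ 1. Since G has at least one edge (e.g. b–c), it is not an edgeless graph, so tw(G) ≥ 1. Hence tw(G) = 1 exactly.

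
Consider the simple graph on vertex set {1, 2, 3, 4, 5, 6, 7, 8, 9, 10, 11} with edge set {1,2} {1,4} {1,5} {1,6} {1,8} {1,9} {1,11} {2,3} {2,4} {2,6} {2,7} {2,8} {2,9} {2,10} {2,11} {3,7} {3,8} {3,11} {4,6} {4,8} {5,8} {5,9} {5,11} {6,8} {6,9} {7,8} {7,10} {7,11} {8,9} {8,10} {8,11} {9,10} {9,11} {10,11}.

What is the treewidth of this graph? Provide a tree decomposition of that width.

Treewidth 4.
Bags: B1 = {1, 2, 6, 8, 9}  B2 = {1, 2, 8, 9, 11}  B3 = {2, 8, 9, 10, 11}  B4 = {1, 2, 4, 6, 8}  B5 = {2, 7, 8, 10, 11}  B6 = {1, 5, 8, 9, 11}  B7 = {2, 3, 7, 8, 11}
Tree: B1–B2, B2–B3, B1–B4, B3–B5, B2–B6, B5–B7

Every bag has size at most 5, so the width is 5 − 1 = 4 and tw(G) ≤ 4. For the lower bound, the 5 vertices {1, 2, 8, 9, 11} are pairwise adjacent, and any tree decomposition puts a clique entirely inside one bag — forcing width ≥ 4. Therefore the treewidth is 4.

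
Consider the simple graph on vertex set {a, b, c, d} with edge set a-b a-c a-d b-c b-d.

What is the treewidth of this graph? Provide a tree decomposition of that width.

The largest bag has 3 vertices, giving width 2; this decomposition certifies tw(G) ≤ 2. Conversely, {a, b, d} is a clique of size 3, and the vertices of any clique must share a bag in every tree decomposition; so some bag has ≥ 3 vertices and tw(G) ≥ 2. Therefore the treewidth is 2.

Treewidth 2.
Bags: B1 = {a, b, c}  B2 = {a, b, d}
Tree: B1–B2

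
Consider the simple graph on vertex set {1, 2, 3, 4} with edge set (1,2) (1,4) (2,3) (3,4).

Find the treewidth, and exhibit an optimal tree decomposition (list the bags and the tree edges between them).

The largest bag has 3 vertices, giving width 2; this decomposition certifies tw(G) ≤ 2. Since 4–1–2–3–4 is a cycle in G, G is not acyclic. Forests are exactly the graphs of treewidth ≤ 1, so tw(G) ≥ 2. Therefore the treewidth is 2.

Treewidth 2.
One such decomposition:
Bags: B1 = {1, 2, 4}  B2 = {2, 3, 4}
Tree: B1–B2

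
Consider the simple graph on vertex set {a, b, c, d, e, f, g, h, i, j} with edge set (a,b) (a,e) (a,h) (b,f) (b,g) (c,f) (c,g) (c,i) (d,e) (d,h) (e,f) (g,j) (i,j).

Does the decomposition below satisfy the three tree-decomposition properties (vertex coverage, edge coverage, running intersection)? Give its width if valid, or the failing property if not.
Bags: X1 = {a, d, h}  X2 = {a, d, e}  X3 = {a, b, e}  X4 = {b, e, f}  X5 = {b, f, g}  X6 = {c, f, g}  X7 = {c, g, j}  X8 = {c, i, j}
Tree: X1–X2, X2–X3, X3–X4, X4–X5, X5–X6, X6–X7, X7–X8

Yes; width 2.

Vertex coverage: the bags together contain {a, b, c, d, e, f, g, h, i, j}, the full vertex set. Edge coverage: each edge of G has both endpoints in at least one bag. Running intersection: for every vertex, the bags containing it form a connected subtree. All three properties hold, so this is a valid tree decomposition of width max|bag| − 1 = 2, and hence tw(G) ≤ 2.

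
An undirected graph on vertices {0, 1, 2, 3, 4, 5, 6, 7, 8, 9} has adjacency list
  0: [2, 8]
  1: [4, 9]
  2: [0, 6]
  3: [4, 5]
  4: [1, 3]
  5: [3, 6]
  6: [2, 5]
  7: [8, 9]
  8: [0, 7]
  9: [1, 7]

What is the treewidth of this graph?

A width-2 tree decomposition is:
Bags: B1 = {0, 7, 8}  B2 = {0, 7, 9}  B3 = {0, 1, 9}  B4 = {0, 1, 4}  B5 = {0, 3, 4}  B6 = {0, 3, 5}  B7 = {0, 5, 6}  B8 = {0, 2, 6}
Tree: B1–B2, B2–B3, B3–B4, B4–B5, B5–B6, B6–B7, B7–B8
Every bag has size at most 3, so the width is 3 − 1 = 2 and tw(G) ≤ 2. Since 0–8–7–9–1–4–3–5–6–2–0 is a cycle in G, G is not acyclic. Forests are exactly the graphs of treewidth ≤ 1, so tw(G) ≥ 2. Hence tw(G) = 2 exactly.

2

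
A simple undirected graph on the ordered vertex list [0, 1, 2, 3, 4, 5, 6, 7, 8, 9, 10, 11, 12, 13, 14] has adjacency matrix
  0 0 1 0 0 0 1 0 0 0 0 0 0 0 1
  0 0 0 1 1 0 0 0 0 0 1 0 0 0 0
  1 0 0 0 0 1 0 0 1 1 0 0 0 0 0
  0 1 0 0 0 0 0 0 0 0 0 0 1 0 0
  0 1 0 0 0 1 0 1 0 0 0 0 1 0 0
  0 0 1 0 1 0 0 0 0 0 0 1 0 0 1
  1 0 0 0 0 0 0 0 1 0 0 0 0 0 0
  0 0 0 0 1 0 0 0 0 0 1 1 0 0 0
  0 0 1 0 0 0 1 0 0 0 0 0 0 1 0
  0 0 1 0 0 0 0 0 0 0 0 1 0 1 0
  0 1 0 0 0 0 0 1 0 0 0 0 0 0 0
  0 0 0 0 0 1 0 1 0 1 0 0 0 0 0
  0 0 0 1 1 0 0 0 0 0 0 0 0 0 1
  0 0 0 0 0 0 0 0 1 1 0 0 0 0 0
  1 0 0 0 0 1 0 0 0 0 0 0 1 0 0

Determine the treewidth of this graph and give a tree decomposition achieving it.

Treewidth 3.
One optimal decomposition is:
Bags: B1 = {1, 3, 7, 10}  B2 = {1, 3, 4, 7}  B3 = {3, 4, 7, 12}  B4 = {4, 7, 11, 12}  B5 = {4, 5, 11, 12}  B6 = {5, 11, 12, 14}  B7 = {5, 9, 11, 14}  B8 = {2, 5, 9, 14}  B9 = {0, 2, 9, 14}  B10 = {0, 2, 9, 13}  B11 = {0, 2, 8, 13}  B12 = {0, 6, 8, 13}
Tree: B1–B2, B2–B3, B3–B4, B4–B5, B5–B6, B6–B7, B7–B8, B8–B9, B9–B10, B10–B11, B11–B12

Every bag has size at most 4, so the width is 4 − 1 = 3 and tw(G) ≤ 3. For the lower bound: the 4 vertex sets {1,3,10}, {7}, {4}, {5,11,12,14} are disjoint, each induces a connected subgraph, and every pair is joined by at least one edge of G. Contracting each set to a single vertex therefore yields K_{4} as a minor, and since treewidth is minor-monotone, tw(G) ≥ tw(K_{4}) = 3. Hence tw(G) = 3 exactly.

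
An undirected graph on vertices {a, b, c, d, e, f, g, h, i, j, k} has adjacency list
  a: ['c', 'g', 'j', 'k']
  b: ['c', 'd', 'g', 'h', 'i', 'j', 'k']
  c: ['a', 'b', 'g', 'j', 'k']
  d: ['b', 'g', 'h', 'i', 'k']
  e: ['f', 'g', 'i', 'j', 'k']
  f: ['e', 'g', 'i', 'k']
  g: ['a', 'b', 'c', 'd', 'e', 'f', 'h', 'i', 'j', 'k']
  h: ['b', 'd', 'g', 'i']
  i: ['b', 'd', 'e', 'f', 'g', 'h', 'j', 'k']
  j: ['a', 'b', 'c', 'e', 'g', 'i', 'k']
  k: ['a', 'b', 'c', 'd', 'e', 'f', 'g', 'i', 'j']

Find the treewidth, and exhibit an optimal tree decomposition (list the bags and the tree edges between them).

Treewidth 4.
One such decomposition:
Bags: B1 = {b, g, i, j, k}  B2 = {e, g, i, j, k}  B3 = {b, c, g, j, k}  B4 = {a, c, g, j, k}  B5 = {e, f, g, i, k}  B6 = {b, d, g, i, k}  B7 = {b, d, g, h, i}
Tree: B1–B2, B1–B3, B3–B4, B2–B5, B1–B6, B6–B7

Every bag has size at most 5, so the width is 5 − 1 = 4 and tw(G) ≤ 4. For the lower bound, the 5 vertices {b, d, g, h, i} are pairwise adjacent, and any tree decomposition puts a clique entirely inside one bag — forcing width ≥ 4. Therefore the treewidth is 4.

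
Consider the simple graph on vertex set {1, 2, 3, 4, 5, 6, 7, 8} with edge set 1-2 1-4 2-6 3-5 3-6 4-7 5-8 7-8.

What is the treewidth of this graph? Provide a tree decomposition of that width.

Every bag has size at most 3, so the width is 3 − 1 = 2 and tw(G) ≤ 2. The edges 2–6–3–5–8–7–4–1–2 form a cycle, so G is not a tree and its treewidth is at least 2. Hence tw(G) = 2 exactly.

Treewidth 2.
One optimal decomposition is:
Bags: B1 = {2, 3, 6}  B2 = {2, 3, 5}  B3 = {2, 5, 8}  B4 = {2, 7, 8}  B5 = {2, 4, 7}  B6 = {1, 2, 4}
Tree: B1–B2, B2–B3, B3–B4, B4–B5, B5–B6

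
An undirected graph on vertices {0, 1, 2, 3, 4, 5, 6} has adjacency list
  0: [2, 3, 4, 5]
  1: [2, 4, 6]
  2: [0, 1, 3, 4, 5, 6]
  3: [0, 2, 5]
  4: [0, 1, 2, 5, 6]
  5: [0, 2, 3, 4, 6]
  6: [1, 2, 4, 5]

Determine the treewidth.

3

A width-3 tree decomposition is:
Bags: B1 = {0, 2, 3, 5}  B2 = {0, 2, 4, 5}  B3 = {2, 4, 5, 6}  B4 = {1, 2, 4, 6}
Tree: B1–B2, B2–B3, B3–B4
Each bag holds 4 vertices, so the decomposition has width 3, which upper-bounds the treewidth. For the lower bound, the 4 vertices {0, 2, 3, 5} are pairwise adjacent, and any tree decomposition puts a clique entirely inside one bag — forcing width ≥ 3. Hence tw(G) = 3 exactly.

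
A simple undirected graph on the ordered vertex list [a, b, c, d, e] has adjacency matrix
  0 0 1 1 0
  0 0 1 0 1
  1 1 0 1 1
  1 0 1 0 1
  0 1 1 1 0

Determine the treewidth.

A width-2 tree decomposition is:
Bags: B1 = {b, c, e}  B2 = {c, d, e}  B3 = {a, c, d}
Tree: B1–B2, B2–B3
The largest bag has 3 vertices, giving width 2; this decomposition certifies tw(G) ≤ 2. On the other hand G contains the 3-clique {c, d, e}. A clique must lie in a single bag of any decomposition, so no decomposition can have width below 2. Combining the bounds, tw(G) = 2.

2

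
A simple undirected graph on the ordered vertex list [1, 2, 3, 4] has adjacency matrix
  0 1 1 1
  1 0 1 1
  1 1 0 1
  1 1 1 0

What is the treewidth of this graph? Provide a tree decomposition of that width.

Treewidth 3.
One optimal decomposition is:
Bags: B1 = {1, 2, 3, 4}
Tree: (single bag)

With just one bag of size 4, the width is 4 − 1 = 3, so tw(G) ≤ 3. On the other hand G contains the 4-clique {1, 2, 3, 4}. A clique must lie in a single bag of any decomposition, so no decomposition can have width below 3. Combining the bounds, tw(G) = 3.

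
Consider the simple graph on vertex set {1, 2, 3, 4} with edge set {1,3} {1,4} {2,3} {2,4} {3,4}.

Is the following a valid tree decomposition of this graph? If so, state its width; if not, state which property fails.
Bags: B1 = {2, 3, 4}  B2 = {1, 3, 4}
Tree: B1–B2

Yes; width 2.

Checking the three conditions: (i) the bags cover all of {1, 2, 3, 4}; (ii) for each edge, some bag contains both endpoints; (iii) the bags containing any fixed vertex form a subtree. All hold, so the decomposition is valid with width 3 − 1 = 2.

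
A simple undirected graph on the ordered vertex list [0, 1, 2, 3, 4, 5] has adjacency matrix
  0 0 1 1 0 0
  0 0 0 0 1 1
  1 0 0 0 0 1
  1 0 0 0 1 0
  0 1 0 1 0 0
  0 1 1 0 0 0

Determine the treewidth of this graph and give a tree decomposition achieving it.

The largest bag has 3 vertices, giving width 2; this decomposition certifies tw(G) ≤ 2. The edges 4–3–0–2–5–1–4 form a cycle, so G is not a tree and its treewidth is at least 2. Combining the bounds, tw(G) = 2.

Treewidth 2.
One such decomposition:
Bags: B1 = {0, 3, 4}  B2 = {0, 2, 4}  B3 = {2, 4, 5}  B4 = {1, 4, 5}
Tree: B1–B2, B2–B3, B3–B4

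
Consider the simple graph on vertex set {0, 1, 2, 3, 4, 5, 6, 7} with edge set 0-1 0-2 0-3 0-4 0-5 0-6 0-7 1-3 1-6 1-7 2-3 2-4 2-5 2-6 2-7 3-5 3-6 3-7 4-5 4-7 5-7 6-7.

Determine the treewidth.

4

A width-4 tree decomposition is:
Bags: B1 = {0, 2, 3, 5, 7}  B2 = {0, 2, 4, 5, 7}  B3 = {0, 2, 3, 6, 7}  B4 = {0, 1, 3, 6, 7}
Tree: B1–B2, B1–B3, B3–B4
Every bag has size at most 5, so the width is 5 − 1 = 4 and tw(G) ≤ 4. For the lower bound, the 5 vertices {0, 1, 3, 6, 7} are pairwise adjacent, and any tree decomposition puts a clique entirely inside one bag — forcing width ≥ 4. Therefore the treewidth is 4.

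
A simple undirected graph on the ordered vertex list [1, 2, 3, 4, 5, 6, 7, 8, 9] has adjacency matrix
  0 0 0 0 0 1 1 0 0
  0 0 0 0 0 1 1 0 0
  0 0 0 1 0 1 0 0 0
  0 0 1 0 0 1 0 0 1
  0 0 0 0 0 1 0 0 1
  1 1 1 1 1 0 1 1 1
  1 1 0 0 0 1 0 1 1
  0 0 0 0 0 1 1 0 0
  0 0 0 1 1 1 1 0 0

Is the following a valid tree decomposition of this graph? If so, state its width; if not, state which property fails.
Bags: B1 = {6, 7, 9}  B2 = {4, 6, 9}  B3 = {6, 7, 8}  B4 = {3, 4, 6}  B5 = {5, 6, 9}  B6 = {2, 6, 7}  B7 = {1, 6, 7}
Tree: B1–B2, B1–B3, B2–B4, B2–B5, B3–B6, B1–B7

Checking the three conditions: (i) the bags cover all of {1, 2, 3, 4, 5, 6, 7, 8, 9}; (ii) for each edge, some bag contains both endpoints; (iii) the bags containing any fixed vertex form a subtree. All hold, so the decomposition is valid with width 3 − 1 = 2.

Yes; width 2.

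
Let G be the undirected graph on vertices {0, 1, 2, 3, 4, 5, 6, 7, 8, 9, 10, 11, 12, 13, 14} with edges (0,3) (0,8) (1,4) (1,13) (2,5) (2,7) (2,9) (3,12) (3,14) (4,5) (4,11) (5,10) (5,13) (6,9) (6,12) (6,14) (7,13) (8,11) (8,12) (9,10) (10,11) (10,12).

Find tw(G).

3

A width-3 tree decomposition is:
Bags: B1 = {0, 3, 8, 14}  B2 = {3, 8, 12, 14}  B3 = {6, 8, 12, 14}  B4 = {6, 8, 11, 12}  B5 = {6, 10, 11, 12}  B6 = {6, 9, 10, 11}  B7 = {4, 9, 10, 11}  B8 = {4, 5, 9, 10}  B9 = {2, 4, 5, 9}  B10 = {1, 2, 4, 5}  B11 = {1, 2, 5, 13}  B12 = {1, 2, 7, 13}
Tree: B1–B2, B2–B3, B3–B4, B4–B5, B5–B6, B6–B7, B7–B8, B8–B9, B9–B10, B10–B11, B11–B12
Each bag holds 4 vertices, so the decomposition has width 3, which upper-bounds the treewidth. For the lower bound: the 4 vertex sets {0,3,14}, {8}, {12}, {6,9,10,11} are disjoint, each induces a connected subgraph, and every pair is joined by at least one edge of G. Contracting each set to a single vertex therefore yields K_{4} as a minor, and since treewidth is minor-monotone, tw(G) ≥ tw(K_{4}) = 3. Hence tw(G) = 3 exactly.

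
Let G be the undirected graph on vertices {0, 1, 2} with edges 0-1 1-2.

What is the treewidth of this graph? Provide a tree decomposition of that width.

The largest bag has 2 vertices, giving width 1; this decomposition certifies tw(G) ≤ 1. Since G has at least one edge (e.g. 1–2), it is not an edgeless graph, so tw(G) ≥ 1. Combining the bounds, tw(G) = 1.

Treewidth 1.
One optimal decomposition is:
Bags: B1 = {1, 2}  B2 = {0, 1}
Tree: B1–B2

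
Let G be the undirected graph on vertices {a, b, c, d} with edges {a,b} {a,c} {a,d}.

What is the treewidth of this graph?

1

A width-1 tree decomposition is:
Bags: B1 = {a, b}  B2 = {a, c}  B3 = {a, d}
Tree: B1–B2, B1–B3
Each bag holds 2 vertices, so the decomposition has width 1, which upper-bounds the treewidth. G has an edge, so its treewidth is at least 1. Therefore the treewidth is 1.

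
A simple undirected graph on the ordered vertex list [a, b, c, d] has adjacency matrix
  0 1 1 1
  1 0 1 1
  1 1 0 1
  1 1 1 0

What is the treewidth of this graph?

3

A width-3 tree decomposition is:
Bags: B1 = {a, b, c, d}
Tree: (single bag)
A single bag containing all 4 vertices is trivially a valid decomposition of width 3. Conversely, {a, b, c, d} is a clique of size 4, and the vertices of any clique must share a bag in every tree decomposition; so some bag has ≥ 4 vertices and tw(G) ≥ 3. The upper and lower bounds meet at 3, so that is the treewidth.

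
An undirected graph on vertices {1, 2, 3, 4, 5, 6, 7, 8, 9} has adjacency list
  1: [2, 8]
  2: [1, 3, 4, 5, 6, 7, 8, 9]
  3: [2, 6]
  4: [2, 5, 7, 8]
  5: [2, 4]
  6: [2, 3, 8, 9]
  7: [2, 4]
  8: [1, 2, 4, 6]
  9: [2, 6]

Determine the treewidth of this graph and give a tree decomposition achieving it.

The largest bag has 3 vertices, giving width 2; this decomposition certifies tw(G) ≤ 2. On the other hand G contains the 3-clique {1, 2, 8}. A clique must lie in a single bag of any decomposition, so no decomposition can have width below 2. The upper and lower bounds meet at 2, so that is the treewidth.

Treewidth 2.
Bags: B1 = {2, 4, 5}  B2 = {2, 4, 8}  B3 = {2, 6, 8}  B4 = {2, 4, 7}  B5 = {2, 3, 6}  B6 = {2, 6, 9}  B7 = {1, 2, 8}
Tree: B1–B2, B2–B3, B1–B4, B3–B5, B5–B6, B2–B7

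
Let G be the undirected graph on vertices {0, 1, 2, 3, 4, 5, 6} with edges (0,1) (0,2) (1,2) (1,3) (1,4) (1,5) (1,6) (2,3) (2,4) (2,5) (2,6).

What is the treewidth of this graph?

A width-2 tree decomposition is:
Bags: B1 = {0, 1, 2}  B2 = {1, 2, 3}  B3 = {1, 2, 5}  B4 = {1, 2, 6}  B5 = {1, 2, 4}
Tree: B1–B2, B1–B3, B1–B4, B3–B5
Every bag has size at most 3, so the width is 3 − 1 = 2 and tw(G) ≤ 2. For the lower bound, the 3 vertices {0, 1, 2} are pairwise adjacent, and any tree decomposition puts a clique entirely inside one bag — forcing width ≥ 2. Hence tw(G) = 2 exactly.

2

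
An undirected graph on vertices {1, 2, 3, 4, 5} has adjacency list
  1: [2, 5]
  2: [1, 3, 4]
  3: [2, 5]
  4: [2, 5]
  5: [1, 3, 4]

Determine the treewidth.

A width-2 tree decomposition is:
Bags: B1 = {2, 4, 5}  B2 = {1, 2, 5}  B3 = {2, 3, 5}
Tree: B1–B2, B2–B3
Each bag holds 3 vertices, so the decomposition has width 2, which upper-bounds the treewidth. Since 2–4–5–1–2 is a cycle in G, G is not acyclic. Forests are exactly the graphs of treewidth ≤ 1, so tw(G) ≥ 2. Combining the bounds, tw(G) = 2.

2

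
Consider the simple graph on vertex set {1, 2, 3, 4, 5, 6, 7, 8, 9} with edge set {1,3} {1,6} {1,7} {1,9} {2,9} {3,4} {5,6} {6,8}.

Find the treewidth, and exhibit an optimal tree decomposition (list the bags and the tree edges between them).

Each bag holds 2 vertices, so the decomposition has width 1, which upper-bounds the treewidth. Any graph with an edge has treewidth ≥ 1, and G has the edge 7–1. Combining the bounds, tw(G) = 1.

Treewidth 1.
One such decomposition:
Bags: B1 = {1, 7}  B2 = {1, 6}  B3 = {1, 3}  B4 = {1, 9}  B5 = {5, 6}  B6 = {2, 9}  B7 = {3, 4}  B8 = {6, 8}
Tree: B1–B2, B2–B3, B3–B4, B2–B5, B4–B6, B3–B7, B2–B8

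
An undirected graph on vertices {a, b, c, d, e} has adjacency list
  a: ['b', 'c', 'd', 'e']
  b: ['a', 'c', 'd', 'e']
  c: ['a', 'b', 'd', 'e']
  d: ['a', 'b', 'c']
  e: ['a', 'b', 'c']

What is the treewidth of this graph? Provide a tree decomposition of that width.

Treewidth 3.
One optimal decomposition is:
Bags: B1 = {a, b, c, e}  B2 = {a, b, c, d}
Tree: B1–B2

The largest bag has 4 vertices, giving width 3; this decomposition certifies tw(G) ≤ 3. On the other hand G contains the 4-clique {a, b, c, d}. A clique must lie in a single bag of any decomposition, so no decomposition can have width below 3. Therefore the treewidth is 3.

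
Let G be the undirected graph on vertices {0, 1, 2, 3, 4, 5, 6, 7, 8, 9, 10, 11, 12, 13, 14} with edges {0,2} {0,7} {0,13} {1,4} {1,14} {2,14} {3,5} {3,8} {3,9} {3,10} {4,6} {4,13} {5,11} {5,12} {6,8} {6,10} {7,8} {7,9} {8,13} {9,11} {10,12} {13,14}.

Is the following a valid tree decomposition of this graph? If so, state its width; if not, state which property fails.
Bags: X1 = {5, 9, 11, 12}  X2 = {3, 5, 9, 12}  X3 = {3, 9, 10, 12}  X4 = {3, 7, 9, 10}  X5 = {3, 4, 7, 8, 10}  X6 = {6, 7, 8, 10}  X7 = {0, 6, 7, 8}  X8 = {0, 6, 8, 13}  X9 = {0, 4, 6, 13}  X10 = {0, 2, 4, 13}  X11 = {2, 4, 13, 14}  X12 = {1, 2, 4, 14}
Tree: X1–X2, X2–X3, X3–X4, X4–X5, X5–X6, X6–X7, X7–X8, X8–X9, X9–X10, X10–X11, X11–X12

No — bags containing vertex 4 are not connected in the tree.

A tree decomposition must satisfy three properties: every vertex lies in some bag; for every edge, both endpoints lie together in some bag; and for every vertex, the bags containing it form a connected subtree. Here bags containing vertex 4 are not connected in the tree, so the decomposition is invalid.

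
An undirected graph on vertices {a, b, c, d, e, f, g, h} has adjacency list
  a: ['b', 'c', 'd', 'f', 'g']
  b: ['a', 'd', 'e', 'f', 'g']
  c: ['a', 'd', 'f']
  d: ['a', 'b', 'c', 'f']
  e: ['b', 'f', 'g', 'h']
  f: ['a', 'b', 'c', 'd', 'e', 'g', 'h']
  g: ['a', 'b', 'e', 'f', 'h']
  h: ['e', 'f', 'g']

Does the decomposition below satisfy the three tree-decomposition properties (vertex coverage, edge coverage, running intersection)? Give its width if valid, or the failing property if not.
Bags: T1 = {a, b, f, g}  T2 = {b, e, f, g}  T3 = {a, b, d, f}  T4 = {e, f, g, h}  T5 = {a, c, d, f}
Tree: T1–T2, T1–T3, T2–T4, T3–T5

Yes; width 3.

Vertex coverage: the bags together contain {a, b, c, d, e, f, g, h}, the full vertex set. Edge coverage: each edge of G has both endpoints in at least one bag. Running intersection: for every vertex, the bags containing it form a connected subtree. All three properties hold, so this is a valid tree decomposition of width max|bag| − 1 = 3, and hence tw(G) ≤ 3.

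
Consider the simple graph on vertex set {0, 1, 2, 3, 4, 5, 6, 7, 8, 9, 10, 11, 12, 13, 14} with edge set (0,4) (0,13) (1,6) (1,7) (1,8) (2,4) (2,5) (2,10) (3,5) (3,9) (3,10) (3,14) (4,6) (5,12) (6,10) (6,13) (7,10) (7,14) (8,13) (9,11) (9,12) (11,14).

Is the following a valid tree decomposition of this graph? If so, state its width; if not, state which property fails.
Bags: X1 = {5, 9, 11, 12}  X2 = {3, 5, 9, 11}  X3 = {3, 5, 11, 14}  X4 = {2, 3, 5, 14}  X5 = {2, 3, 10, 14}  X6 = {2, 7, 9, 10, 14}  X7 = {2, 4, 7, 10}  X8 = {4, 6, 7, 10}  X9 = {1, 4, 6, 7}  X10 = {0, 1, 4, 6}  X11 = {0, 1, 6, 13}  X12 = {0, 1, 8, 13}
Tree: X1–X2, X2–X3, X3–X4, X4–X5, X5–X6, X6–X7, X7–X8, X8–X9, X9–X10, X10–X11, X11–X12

No — bags containing vertex 9 are not connected in the tree.

A tree decomposition must satisfy three properties: every vertex lies in some bag; for every edge, both endpoints lie together in some bag; and for every vertex, the bags containing it form a connected subtree. Here bags containing vertex 9 are not connected in the tree, so the decomposition is invalid.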